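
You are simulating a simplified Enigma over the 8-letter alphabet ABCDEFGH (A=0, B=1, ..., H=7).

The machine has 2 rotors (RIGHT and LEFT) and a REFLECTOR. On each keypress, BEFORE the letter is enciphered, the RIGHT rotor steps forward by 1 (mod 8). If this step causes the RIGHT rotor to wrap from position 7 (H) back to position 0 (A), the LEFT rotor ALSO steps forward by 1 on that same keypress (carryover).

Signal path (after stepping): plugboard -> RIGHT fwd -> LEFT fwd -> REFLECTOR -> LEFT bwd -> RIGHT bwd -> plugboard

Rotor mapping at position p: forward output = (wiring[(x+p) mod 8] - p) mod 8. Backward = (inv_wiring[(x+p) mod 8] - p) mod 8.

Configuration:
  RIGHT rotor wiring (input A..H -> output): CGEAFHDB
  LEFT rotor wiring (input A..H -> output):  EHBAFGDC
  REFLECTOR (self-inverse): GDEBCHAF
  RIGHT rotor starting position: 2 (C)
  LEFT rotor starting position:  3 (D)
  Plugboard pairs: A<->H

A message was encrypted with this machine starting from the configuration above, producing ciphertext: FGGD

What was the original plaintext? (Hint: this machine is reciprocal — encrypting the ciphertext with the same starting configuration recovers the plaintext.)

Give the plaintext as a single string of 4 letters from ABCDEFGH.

Answer: GAFC

Derivation:
Char 1 ('F'): step: R->3, L=3; F->plug->F->R->H->L->G->refl->A->L'->D->R'->G->plug->G
Char 2 ('G'): step: R->4, L=3; G->plug->G->R->A->L->F->refl->H->L'->E->R'->H->plug->A
Char 3 ('G'): step: R->5, L=3; G->plug->G->R->D->L->A->refl->G->L'->H->R'->F->plug->F
Char 4 ('D'): step: R->6, L=3; D->plug->D->R->A->L->F->refl->H->L'->E->R'->C->plug->C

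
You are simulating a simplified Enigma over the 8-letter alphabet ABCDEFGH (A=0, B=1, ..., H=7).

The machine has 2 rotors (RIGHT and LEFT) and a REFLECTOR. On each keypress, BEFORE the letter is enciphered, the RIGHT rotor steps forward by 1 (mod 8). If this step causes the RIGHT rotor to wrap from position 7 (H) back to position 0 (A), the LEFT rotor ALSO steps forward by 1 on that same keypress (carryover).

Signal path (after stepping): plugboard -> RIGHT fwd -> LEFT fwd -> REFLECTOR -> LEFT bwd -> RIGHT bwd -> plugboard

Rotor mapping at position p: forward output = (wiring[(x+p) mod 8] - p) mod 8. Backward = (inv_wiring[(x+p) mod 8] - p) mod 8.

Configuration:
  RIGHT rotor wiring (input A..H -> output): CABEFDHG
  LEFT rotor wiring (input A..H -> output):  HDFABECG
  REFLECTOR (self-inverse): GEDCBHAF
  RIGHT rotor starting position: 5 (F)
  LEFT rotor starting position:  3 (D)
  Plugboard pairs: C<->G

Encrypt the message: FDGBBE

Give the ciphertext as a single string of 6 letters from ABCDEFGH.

Answer: AEACDD

Derivation:
Char 1 ('F'): step: R->6, L=3; F->plug->F->R->G->L->A->refl->G->L'->B->R'->A->plug->A
Char 2 ('D'): step: R->7, L=3; D->plug->D->R->C->L->B->refl->E->L'->F->R'->E->plug->E
Char 3 ('G'): step: R->0, L->4 (L advanced); G->plug->C->R->B->L->A->refl->G->L'->C->R'->A->plug->A
Char 4 ('B'): step: R->1, L=4; B->plug->B->R->A->L->F->refl->H->L'->F->R'->G->plug->C
Char 5 ('B'): step: R->2, L=4; B->plug->B->R->C->L->G->refl->A->L'->B->R'->D->plug->D
Char 6 ('E'): step: R->3, L=4; E->plug->E->R->D->L->C->refl->D->L'->E->R'->D->plug->D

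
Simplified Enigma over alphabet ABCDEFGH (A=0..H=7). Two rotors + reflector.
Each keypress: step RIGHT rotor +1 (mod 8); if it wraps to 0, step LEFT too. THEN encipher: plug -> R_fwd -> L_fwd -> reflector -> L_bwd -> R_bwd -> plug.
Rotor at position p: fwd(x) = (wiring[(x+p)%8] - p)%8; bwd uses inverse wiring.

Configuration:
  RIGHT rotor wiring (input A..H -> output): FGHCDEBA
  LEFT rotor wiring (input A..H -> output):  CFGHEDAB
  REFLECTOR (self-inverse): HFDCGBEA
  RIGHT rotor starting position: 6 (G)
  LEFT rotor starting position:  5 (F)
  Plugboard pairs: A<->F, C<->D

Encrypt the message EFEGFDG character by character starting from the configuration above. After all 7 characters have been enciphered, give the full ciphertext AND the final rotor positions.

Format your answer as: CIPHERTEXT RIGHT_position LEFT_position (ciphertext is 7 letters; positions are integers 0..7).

Char 1 ('E'): step: R->7, L=5; E->plug->E->R->D->L->F->refl->B->L'->F->R'->G->plug->G
Char 2 ('F'): step: R->0, L->6 (L advanced); F->plug->A->R->F->L->B->refl->F->L'->H->R'->C->plug->D
Char 3 ('E'): step: R->1, L=6; E->plug->E->R->D->L->H->refl->A->L'->E->R'->H->plug->H
Char 4 ('G'): step: R->2, L=6; G->plug->G->R->D->L->H->refl->A->L'->E->R'->H->plug->H
Char 5 ('F'): step: R->3, L=6; F->plug->A->R->H->L->F->refl->B->L'->F->R'->E->plug->E
Char 6 ('D'): step: R->4, L=6; D->plug->C->R->F->L->B->refl->F->L'->H->R'->A->plug->F
Char 7 ('G'): step: R->5, L=6; G->plug->G->R->F->L->B->refl->F->L'->H->R'->A->plug->F
Final: ciphertext=GDHHEFF, RIGHT=5, LEFT=6

Answer: GDHHEFF 5 6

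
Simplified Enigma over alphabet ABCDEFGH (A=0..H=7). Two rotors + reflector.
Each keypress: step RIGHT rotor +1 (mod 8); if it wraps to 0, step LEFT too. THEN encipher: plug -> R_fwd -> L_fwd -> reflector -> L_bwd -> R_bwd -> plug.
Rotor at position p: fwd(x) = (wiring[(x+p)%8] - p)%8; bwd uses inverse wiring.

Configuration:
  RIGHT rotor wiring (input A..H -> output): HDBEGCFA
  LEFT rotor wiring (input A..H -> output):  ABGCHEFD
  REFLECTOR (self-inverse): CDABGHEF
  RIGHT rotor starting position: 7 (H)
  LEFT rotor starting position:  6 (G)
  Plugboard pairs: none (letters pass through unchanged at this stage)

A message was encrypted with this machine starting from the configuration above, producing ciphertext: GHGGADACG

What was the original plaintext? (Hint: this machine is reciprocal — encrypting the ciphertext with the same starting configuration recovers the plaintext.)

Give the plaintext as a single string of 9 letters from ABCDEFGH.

Answer: FCBCGAGAF

Derivation:
Char 1 ('G'): step: R->0, L->7 (L advanced); G->plug->G->R->F->L->A->refl->C->L'->C->R'->F->plug->F
Char 2 ('H'): step: R->1, L=7; H->plug->H->R->G->L->F->refl->H->L'->D->R'->C->plug->C
Char 3 ('G'): step: R->2, L=7; G->plug->G->R->F->L->A->refl->C->L'->C->R'->B->plug->B
Char 4 ('G'): step: R->3, L=7; G->plug->G->R->A->L->E->refl->G->L'->H->R'->C->plug->C
Char 5 ('A'): step: R->4, L=7; A->plug->A->R->C->L->C->refl->A->L'->F->R'->G->plug->G
Char 6 ('D'): step: R->5, L=7; D->plug->D->R->C->L->C->refl->A->L'->F->R'->A->plug->A
Char 7 ('A'): step: R->6, L=7; A->plug->A->R->H->L->G->refl->E->L'->A->R'->G->plug->G
Char 8 ('C'): step: R->7, L=7; C->plug->C->R->E->L->D->refl->B->L'->B->R'->A->plug->A
Char 9 ('G'): step: R->0, L->0 (L advanced); G->plug->G->R->F->L->E->refl->G->L'->C->R'->F->plug->F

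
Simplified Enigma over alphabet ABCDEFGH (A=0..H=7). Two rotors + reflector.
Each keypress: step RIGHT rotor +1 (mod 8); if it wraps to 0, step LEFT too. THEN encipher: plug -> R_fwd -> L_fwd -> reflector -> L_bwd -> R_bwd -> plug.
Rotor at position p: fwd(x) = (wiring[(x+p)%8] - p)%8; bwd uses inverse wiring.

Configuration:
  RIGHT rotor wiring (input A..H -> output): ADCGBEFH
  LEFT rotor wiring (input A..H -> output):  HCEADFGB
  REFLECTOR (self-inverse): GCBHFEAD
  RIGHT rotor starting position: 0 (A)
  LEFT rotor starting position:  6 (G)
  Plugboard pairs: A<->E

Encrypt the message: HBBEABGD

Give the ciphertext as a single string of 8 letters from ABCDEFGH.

Char 1 ('H'): step: R->1, L=6; H->plug->H->R->H->L->H->refl->D->L'->B->R'->B->plug->B
Char 2 ('B'): step: R->2, L=6; B->plug->B->R->E->L->G->refl->A->L'->A->R'->A->plug->E
Char 3 ('B'): step: R->3, L=6; B->plug->B->R->G->L->F->refl->E->L'->D->R'->A->plug->E
Char 4 ('E'): step: R->4, L=6; E->plug->A->R->F->L->C->refl->B->L'->C->R'->H->plug->H
Char 5 ('A'): step: R->5, L=6; A->plug->E->R->G->L->F->refl->E->L'->D->R'->D->plug->D
Char 6 ('B'): step: R->6, L=6; B->plug->B->R->B->L->D->refl->H->L'->H->R'->A->plug->E
Char 7 ('G'): step: R->7, L=6; G->plug->G->R->F->L->C->refl->B->L'->C->R'->F->plug->F
Char 8 ('D'): step: R->0, L->7 (L advanced); D->plug->D->R->G->L->G->refl->A->L'->B->R'->E->plug->A

Answer: BEEHDEFA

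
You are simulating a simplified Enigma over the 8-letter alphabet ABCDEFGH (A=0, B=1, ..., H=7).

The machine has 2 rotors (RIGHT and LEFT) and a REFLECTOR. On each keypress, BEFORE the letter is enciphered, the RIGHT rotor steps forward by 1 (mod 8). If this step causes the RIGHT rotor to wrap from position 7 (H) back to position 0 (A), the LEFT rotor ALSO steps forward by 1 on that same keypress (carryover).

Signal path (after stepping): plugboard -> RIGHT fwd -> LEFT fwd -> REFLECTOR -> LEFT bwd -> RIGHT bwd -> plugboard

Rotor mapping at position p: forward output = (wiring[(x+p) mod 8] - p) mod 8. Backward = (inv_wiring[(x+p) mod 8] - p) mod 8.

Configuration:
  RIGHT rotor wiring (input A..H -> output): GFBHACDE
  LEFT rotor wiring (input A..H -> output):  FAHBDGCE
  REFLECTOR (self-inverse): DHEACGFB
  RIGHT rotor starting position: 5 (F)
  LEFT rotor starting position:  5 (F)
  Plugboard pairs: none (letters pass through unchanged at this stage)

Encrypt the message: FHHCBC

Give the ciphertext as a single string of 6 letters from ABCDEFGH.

Answer: DGFEAB

Derivation:
Char 1 ('F'): step: R->6, L=5; F->plug->F->R->B->L->F->refl->G->L'->H->R'->D->plug->D
Char 2 ('H'): step: R->7, L=5; H->plug->H->R->E->L->D->refl->A->L'->D->R'->G->plug->G
Char 3 ('H'): step: R->0, L->6 (L advanced); H->plug->H->R->E->L->B->refl->H->L'->C->R'->F->plug->F
Char 4 ('C'): step: R->1, L=6; C->plug->C->R->G->L->F->refl->G->L'->B->R'->E->plug->E
Char 5 ('B'): step: R->2, L=6; B->plug->B->R->F->L->D->refl->A->L'->H->R'->A->plug->A
Char 6 ('C'): step: R->3, L=6; C->plug->C->R->H->L->A->refl->D->L'->F->R'->B->plug->B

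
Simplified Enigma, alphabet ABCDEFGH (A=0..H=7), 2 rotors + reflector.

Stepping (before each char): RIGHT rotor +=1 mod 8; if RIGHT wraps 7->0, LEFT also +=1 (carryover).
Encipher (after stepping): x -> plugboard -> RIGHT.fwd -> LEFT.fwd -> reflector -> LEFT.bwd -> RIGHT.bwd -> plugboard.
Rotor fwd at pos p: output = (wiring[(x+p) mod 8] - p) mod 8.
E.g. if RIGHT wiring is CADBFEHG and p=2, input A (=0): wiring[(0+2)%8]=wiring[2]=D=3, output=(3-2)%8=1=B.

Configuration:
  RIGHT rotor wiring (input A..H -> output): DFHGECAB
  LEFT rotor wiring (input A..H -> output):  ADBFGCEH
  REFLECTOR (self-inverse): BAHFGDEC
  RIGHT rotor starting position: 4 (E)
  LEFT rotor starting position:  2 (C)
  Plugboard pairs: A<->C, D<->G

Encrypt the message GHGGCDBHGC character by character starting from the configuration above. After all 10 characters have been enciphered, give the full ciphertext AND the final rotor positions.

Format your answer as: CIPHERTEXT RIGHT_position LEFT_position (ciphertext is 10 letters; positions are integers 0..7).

Char 1 ('G'): step: R->5, L=2; G->plug->D->R->G->L->G->refl->E->L'->C->R'->F->plug->F
Char 2 ('H'): step: R->6, L=2; H->plug->H->R->E->L->C->refl->H->L'->A->R'->F->plug->F
Char 3 ('G'): step: R->7, L=2; G->plug->D->R->A->L->H->refl->C->L'->E->R'->B->plug->B
Char 4 ('G'): step: R->0, L->3 (L advanced); G->plug->D->R->G->L->A->refl->B->L'->D->R'->A->plug->C
Char 5 ('C'): step: R->1, L=3; C->plug->A->R->E->L->E->refl->G->L'->H->R'->F->plug->F
Char 6 ('D'): step: R->2, L=3; D->plug->G->R->B->L->D->refl->F->L'->F->R'->A->plug->C
Char 7 ('B'): step: R->3, L=3; B->plug->B->R->B->L->D->refl->F->L'->F->R'->D->plug->G
Char 8 ('H'): step: R->4, L=3; H->plug->H->R->C->L->H->refl->C->L'->A->R'->A->plug->C
Char 9 ('G'): step: R->5, L=3; G->plug->D->R->G->L->A->refl->B->L'->D->R'->B->plug->B
Char 10 ('C'): step: R->6, L=3; C->plug->A->R->C->L->H->refl->C->L'->A->R'->F->plug->F
Final: ciphertext=FFBCFCGCBF, RIGHT=6, LEFT=3

Answer: FFBCFCGCBF 6 3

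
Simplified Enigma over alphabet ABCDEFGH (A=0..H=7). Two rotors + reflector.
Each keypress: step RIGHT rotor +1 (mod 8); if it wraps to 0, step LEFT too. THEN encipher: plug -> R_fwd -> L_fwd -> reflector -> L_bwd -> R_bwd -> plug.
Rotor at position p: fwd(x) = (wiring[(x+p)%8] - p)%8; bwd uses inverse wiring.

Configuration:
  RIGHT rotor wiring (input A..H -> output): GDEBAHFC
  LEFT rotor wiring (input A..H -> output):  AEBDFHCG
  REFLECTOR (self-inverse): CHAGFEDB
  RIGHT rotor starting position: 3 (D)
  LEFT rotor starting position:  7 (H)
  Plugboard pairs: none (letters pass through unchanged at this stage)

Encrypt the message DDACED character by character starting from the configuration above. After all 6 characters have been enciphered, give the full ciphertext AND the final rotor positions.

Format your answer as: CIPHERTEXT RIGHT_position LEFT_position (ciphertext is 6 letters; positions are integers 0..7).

Char 1 ('D'): step: R->4, L=7; D->plug->D->R->G->L->A->refl->C->L'->D->R'->B->plug->B
Char 2 ('D'): step: R->5, L=7; D->plug->D->R->B->L->B->refl->H->L'->A->R'->B->plug->B
Char 3 ('A'): step: R->6, L=7; A->plug->A->R->H->L->D->refl->G->L'->F->R'->D->plug->D
Char 4 ('C'): step: R->7, L=7; C->plug->C->R->E->L->E->refl->F->L'->C->R'->E->plug->E
Char 5 ('E'): step: R->0, L->0 (L advanced); E->plug->E->R->A->L->A->refl->C->L'->G->R'->A->plug->A
Char 6 ('D'): step: R->1, L=0; D->plug->D->R->H->L->G->refl->D->L'->D->R'->B->plug->B
Final: ciphertext=BBDEAB, RIGHT=1, LEFT=0

Answer: BBDEAB 1 0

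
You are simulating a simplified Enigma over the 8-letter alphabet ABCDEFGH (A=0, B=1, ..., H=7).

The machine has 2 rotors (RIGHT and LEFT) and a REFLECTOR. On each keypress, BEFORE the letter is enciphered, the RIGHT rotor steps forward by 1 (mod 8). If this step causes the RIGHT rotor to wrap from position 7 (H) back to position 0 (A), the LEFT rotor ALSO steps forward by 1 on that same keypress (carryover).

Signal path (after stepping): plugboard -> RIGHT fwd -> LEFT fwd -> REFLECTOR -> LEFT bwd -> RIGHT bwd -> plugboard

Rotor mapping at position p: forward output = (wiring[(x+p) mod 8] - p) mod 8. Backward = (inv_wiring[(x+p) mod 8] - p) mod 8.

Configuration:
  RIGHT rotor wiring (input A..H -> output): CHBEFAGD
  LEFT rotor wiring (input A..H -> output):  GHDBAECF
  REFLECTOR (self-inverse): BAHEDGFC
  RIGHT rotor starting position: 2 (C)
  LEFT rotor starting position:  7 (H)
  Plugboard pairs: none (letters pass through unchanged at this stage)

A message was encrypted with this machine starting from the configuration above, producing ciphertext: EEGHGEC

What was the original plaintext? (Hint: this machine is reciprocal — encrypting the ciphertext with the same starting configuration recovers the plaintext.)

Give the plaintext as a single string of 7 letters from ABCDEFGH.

Char 1 ('E'): step: R->3, L=7; E->plug->E->R->A->L->G->refl->F->L'->G->R'->H->plug->H
Char 2 ('E'): step: R->4, L=7; E->plug->E->R->G->L->F->refl->G->L'->A->R'->H->plug->H
Char 3 ('G'): step: R->5, L=7; G->plug->G->R->H->L->D->refl->E->L'->D->R'->A->plug->A
Char 4 ('H'): step: R->6, L=7; H->plug->H->R->C->L->A->refl->B->L'->F->R'->B->plug->B
Char 5 ('G'): step: R->7, L=7; G->plug->G->R->B->L->H->refl->C->L'->E->R'->A->plug->A
Char 6 ('E'): step: R->0, L->0 (L advanced); E->plug->E->R->F->L->E->refl->D->L'->C->R'->A->plug->A
Char 7 ('C'): step: R->1, L=0; C->plug->C->R->D->L->B->refl->A->L'->E->R'->D->plug->D

Answer: HHABAAD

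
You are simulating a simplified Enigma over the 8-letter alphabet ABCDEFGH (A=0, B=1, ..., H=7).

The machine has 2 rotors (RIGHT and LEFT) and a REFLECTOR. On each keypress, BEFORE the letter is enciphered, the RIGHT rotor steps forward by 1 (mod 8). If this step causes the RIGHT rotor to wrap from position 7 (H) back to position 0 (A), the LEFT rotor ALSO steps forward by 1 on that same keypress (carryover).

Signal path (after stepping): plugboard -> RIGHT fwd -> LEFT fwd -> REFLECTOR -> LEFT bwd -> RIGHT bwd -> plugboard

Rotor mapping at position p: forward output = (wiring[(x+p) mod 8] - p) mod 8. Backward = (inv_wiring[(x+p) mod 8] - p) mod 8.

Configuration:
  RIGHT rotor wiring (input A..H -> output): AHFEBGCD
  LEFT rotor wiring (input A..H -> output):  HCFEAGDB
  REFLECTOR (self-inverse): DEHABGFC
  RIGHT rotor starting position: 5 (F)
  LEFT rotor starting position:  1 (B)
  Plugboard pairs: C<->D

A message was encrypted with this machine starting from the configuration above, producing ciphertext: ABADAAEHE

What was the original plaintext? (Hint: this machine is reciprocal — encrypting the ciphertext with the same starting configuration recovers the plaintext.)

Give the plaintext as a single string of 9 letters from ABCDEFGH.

Char 1 ('A'): step: R->6, L=1; A->plug->A->R->E->L->F->refl->G->L'->H->R'->E->plug->E
Char 2 ('B'): step: R->7, L=1; B->plug->B->R->B->L->E->refl->B->L'->A->R'->C->plug->D
Char 3 ('A'): step: R->0, L->2 (L advanced); A->plug->A->R->A->L->D->refl->A->L'->H->R'->B->plug->B
Char 4 ('D'): step: R->1, L=2; D->plug->C->R->D->L->E->refl->B->L'->E->R'->B->plug->B
Char 5 ('A'): step: R->2, L=2; A->plug->A->R->D->L->E->refl->B->L'->E->R'->D->plug->C
Char 6 ('A'): step: R->3, L=2; A->plug->A->R->B->L->C->refl->H->L'->F->R'->F->plug->F
Char 7 ('E'): step: R->4, L=2; E->plug->E->R->E->L->B->refl->E->L'->D->R'->F->plug->F
Char 8 ('H'): step: R->5, L=2; H->plug->H->R->E->L->B->refl->E->L'->D->R'->D->plug->C
Char 9 ('E'): step: R->6, L=2; E->plug->E->R->H->L->A->refl->D->L'->A->R'->H->plug->H

Answer: EDBBCFFCH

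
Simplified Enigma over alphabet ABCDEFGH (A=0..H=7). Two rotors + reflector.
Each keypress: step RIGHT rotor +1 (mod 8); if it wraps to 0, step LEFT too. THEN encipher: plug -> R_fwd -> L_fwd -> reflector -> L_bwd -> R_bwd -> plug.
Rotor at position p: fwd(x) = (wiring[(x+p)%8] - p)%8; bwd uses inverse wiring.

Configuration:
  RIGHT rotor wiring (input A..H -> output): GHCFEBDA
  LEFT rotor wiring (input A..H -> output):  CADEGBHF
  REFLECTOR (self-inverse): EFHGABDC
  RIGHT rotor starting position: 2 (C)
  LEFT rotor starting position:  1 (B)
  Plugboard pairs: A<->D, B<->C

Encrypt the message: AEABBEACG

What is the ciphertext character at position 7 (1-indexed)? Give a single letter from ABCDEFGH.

Char 1 ('A'): step: R->3, L=1; A->plug->D->R->A->L->H->refl->C->L'->B->R'->B->plug->C
Char 2 ('E'): step: R->4, L=1; E->plug->E->R->C->L->D->refl->G->L'->F->R'->B->plug->C
Char 3 ('A'): step: R->5, L=1; A->plug->D->R->B->L->C->refl->H->L'->A->R'->G->plug->G
Char 4 ('B'): step: R->6, L=1; B->plug->C->R->A->L->H->refl->C->L'->B->R'->D->plug->A
Char 5 ('B'): step: R->7, L=1; B->plug->C->R->A->L->H->refl->C->L'->B->R'->A->plug->D
Char 6 ('E'): step: R->0, L->2 (L advanced); E->plug->E->R->E->L->F->refl->B->L'->A->R'->H->plug->H
Char 7 ('A'): step: R->1, L=2; A->plug->D->R->D->L->H->refl->C->L'->B->R'->B->plug->C

C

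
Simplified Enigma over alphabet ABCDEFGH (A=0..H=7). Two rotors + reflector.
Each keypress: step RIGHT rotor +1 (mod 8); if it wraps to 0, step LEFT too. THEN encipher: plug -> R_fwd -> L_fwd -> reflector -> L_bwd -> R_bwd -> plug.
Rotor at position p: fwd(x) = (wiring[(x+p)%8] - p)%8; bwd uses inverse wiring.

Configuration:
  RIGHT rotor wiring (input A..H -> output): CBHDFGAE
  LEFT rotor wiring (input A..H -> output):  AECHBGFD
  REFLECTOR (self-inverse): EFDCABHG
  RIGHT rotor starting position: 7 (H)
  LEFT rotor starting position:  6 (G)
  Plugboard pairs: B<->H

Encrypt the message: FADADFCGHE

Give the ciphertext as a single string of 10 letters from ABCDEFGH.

Answer: CDGBCABFGG

Derivation:
Char 1 ('F'): step: R->0, L->7 (L advanced); F->plug->F->R->G->L->H->refl->G->L'->H->R'->C->plug->C
Char 2 ('A'): step: R->1, L=7; A->plug->A->R->A->L->E->refl->A->L'->E->R'->D->plug->D
Char 3 ('D'): step: R->2, L=7; D->plug->D->R->E->L->A->refl->E->L'->A->R'->G->plug->G
Char 4 ('A'): step: R->3, L=7; A->plug->A->R->A->L->E->refl->A->L'->E->R'->H->plug->B
Char 5 ('D'): step: R->4, L=7; D->plug->D->R->A->L->E->refl->A->L'->E->R'->C->plug->C
Char 6 ('F'): step: R->5, L=7; F->plug->F->R->C->L->F->refl->B->L'->B->R'->A->plug->A
Char 7 ('C'): step: R->6, L=7; C->plug->C->R->E->L->A->refl->E->L'->A->R'->H->plug->B
Char 8 ('G'): step: R->7, L=7; G->plug->G->R->H->L->G->refl->H->L'->G->R'->F->plug->F
Char 9 ('H'): step: R->0, L->0 (L advanced); H->plug->B->R->B->L->E->refl->A->L'->A->R'->G->plug->G
Char 10 ('E'): step: R->1, L=0; E->plug->E->R->F->L->G->refl->H->L'->D->R'->G->plug->G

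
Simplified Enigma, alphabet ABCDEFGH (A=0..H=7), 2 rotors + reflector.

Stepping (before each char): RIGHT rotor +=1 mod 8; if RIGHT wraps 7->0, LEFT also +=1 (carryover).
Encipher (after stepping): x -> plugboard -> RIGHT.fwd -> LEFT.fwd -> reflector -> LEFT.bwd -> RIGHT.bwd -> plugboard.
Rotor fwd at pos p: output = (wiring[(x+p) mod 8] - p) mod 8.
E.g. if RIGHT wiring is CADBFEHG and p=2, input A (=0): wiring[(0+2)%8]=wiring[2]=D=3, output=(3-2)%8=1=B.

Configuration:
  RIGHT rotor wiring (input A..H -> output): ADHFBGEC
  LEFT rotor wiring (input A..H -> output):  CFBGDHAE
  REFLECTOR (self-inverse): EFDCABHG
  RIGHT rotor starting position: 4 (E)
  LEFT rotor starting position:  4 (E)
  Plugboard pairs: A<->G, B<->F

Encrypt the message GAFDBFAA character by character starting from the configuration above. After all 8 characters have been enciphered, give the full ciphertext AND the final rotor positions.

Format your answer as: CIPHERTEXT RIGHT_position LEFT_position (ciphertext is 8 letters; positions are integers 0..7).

Char 1 ('G'): step: R->5, L=4; G->plug->A->R->B->L->D->refl->C->L'->H->R'->B->plug->F
Char 2 ('A'): step: R->6, L=4; A->plug->G->R->D->L->A->refl->E->L'->C->R'->C->plug->C
Char 3 ('F'): step: R->7, L=4; F->plug->B->R->B->L->D->refl->C->L'->H->R'->G->plug->A
Char 4 ('D'): step: R->0, L->5 (L advanced); D->plug->D->R->F->L->E->refl->A->L'->E->R'->G->plug->A
Char 5 ('B'): step: R->1, L=5; B->plug->F->R->D->L->F->refl->B->L'->G->R'->B->plug->F
Char 6 ('F'): step: R->2, L=5; F->plug->B->R->D->L->F->refl->B->L'->G->R'->G->plug->A
Char 7 ('A'): step: R->3, L=5; A->plug->G->R->A->L->C->refl->D->L'->B->R'->D->plug->D
Char 8 ('A'): step: R->4, L=5; A->plug->G->R->D->L->F->refl->B->L'->G->R'->D->plug->D
Final: ciphertext=FCAAFADD, RIGHT=4, LEFT=5

Answer: FCAAFADD 4 5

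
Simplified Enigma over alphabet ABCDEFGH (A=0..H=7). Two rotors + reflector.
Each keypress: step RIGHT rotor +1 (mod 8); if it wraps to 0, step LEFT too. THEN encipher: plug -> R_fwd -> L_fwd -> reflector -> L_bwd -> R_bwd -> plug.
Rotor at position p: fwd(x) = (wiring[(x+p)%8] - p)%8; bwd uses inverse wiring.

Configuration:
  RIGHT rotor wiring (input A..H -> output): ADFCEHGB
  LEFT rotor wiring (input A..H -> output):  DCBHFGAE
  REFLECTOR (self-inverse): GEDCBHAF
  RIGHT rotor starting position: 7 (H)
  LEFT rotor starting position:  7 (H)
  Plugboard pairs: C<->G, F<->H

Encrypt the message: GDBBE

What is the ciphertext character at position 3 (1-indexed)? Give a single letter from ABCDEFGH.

Char 1 ('G'): step: R->0, L->0 (L advanced); G->plug->C->R->F->L->G->refl->A->L'->G->R'->G->plug->C
Char 2 ('D'): step: R->1, L=0; D->plug->D->R->D->L->H->refl->F->L'->E->R'->B->plug->B
Char 3 ('B'): step: R->2, L=0; B->plug->B->R->A->L->D->refl->C->L'->B->R'->H->plug->F

F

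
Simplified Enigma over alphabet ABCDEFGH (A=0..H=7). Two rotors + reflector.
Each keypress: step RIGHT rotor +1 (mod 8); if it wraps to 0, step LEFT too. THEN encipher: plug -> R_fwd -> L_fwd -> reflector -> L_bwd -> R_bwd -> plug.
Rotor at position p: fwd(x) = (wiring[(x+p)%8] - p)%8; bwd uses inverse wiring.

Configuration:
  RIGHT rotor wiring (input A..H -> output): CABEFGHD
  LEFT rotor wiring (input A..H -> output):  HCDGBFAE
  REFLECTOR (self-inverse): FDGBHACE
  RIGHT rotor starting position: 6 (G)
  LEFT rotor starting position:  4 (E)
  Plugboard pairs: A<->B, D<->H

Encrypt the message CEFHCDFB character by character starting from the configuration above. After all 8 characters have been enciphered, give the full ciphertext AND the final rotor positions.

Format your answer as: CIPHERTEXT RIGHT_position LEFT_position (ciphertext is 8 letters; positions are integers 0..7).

Answer: BDDGGFDF 6 5

Derivation:
Char 1 ('C'): step: R->7, L=4; C->plug->C->R->B->L->B->refl->D->L'->E->R'->A->plug->B
Char 2 ('E'): step: R->0, L->5 (L advanced); E->plug->E->R->F->L->G->refl->C->L'->D->R'->H->plug->D
Char 3 ('F'): step: R->1, L=5; F->plug->F->R->G->L->B->refl->D->L'->B->R'->H->plug->D
Char 4 ('H'): step: R->2, L=5; H->plug->D->R->E->L->F->refl->A->L'->A->R'->G->plug->G
Char 5 ('C'): step: R->3, L=5; C->plug->C->R->D->L->C->refl->G->L'->F->R'->G->plug->G
Char 6 ('D'): step: R->4, L=5; D->plug->H->R->A->L->A->refl->F->L'->E->R'->F->plug->F
Char 7 ('F'): step: R->5, L=5; F->plug->F->R->E->L->F->refl->A->L'->A->R'->H->plug->D
Char 8 ('B'): step: R->6, L=5; B->plug->A->R->B->L->D->refl->B->L'->G->R'->F->plug->F
Final: ciphertext=BDDGGFDF, RIGHT=6, LEFT=5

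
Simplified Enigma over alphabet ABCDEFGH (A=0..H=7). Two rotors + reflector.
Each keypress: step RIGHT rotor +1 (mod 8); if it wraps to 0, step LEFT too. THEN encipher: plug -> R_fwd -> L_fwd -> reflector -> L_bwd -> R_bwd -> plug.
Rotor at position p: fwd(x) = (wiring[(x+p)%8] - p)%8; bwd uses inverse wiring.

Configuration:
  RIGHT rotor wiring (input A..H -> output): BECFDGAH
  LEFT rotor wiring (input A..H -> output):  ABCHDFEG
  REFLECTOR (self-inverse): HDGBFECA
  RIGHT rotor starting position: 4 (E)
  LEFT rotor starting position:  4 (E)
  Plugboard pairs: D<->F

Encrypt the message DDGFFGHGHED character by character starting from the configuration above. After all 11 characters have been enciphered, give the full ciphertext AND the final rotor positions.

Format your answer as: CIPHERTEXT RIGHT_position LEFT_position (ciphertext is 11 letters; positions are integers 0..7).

Char 1 ('D'): step: R->5, L=4; D->plug->F->R->F->L->F->refl->E->L'->E->R'->D->plug->F
Char 2 ('D'): step: R->6, L=4; D->plug->F->R->H->L->D->refl->B->L'->B->R'->B->plug->B
Char 3 ('G'): step: R->7, L=4; G->plug->G->R->H->L->D->refl->B->L'->B->R'->H->plug->H
Char 4 ('F'): step: R->0, L->5 (L advanced); F->plug->D->R->F->L->F->refl->E->L'->E->R'->B->plug->B
Char 5 ('F'): step: R->1, L=5; F->plug->D->R->C->L->B->refl->D->L'->D->R'->A->plug->A
Char 6 ('G'): step: R->2, L=5; G->plug->G->R->H->L->G->refl->C->L'->G->R'->E->plug->E
Char 7 ('H'): step: R->3, L=5; H->plug->H->R->H->L->G->refl->C->L'->G->R'->F->plug->D
Char 8 ('G'): step: R->4, L=5; G->plug->G->R->G->L->C->refl->G->L'->H->R'->A->plug->A
Char 9 ('H'): step: R->5, L=5; H->plug->H->R->G->L->C->refl->G->L'->H->R'->E->plug->E
Char 10 ('E'): step: R->6, L=5; E->plug->E->R->E->L->E->refl->F->L'->F->R'->G->plug->G
Char 11 ('D'): step: R->7, L=5; D->plug->F->R->E->L->E->refl->F->L'->F->R'->C->plug->C
Final: ciphertext=FBHBAEDAEGC, RIGHT=7, LEFT=5

Answer: FBHBAEDAEGC 7 5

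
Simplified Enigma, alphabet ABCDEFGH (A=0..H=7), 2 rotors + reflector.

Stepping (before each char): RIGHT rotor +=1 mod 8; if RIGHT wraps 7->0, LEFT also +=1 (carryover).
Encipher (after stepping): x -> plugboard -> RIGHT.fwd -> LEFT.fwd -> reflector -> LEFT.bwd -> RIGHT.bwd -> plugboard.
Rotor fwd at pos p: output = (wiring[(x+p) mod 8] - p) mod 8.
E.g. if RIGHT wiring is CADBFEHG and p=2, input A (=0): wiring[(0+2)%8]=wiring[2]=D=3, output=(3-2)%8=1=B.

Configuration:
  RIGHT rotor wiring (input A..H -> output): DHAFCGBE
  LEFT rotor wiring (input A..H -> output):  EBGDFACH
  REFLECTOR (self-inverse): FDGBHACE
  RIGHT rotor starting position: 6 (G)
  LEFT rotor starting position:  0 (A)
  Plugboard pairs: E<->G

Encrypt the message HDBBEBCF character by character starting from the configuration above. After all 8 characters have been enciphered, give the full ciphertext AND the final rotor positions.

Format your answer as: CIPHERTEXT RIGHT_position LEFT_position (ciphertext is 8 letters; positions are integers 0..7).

Char 1 ('H'): step: R->7, L=0; H->plug->H->R->C->L->G->refl->C->L'->G->R'->E->plug->G
Char 2 ('D'): step: R->0, L->1 (L advanced); D->plug->D->R->F->L->B->refl->D->L'->H->R'->B->plug->B
Char 3 ('B'): step: R->1, L=1; B->plug->B->R->H->L->D->refl->B->L'->F->R'->E->plug->G
Char 4 ('B'): step: R->2, L=1; B->plug->B->R->D->L->E->refl->H->L'->E->R'->D->plug->D
Char 5 ('E'): step: R->3, L=1; E->plug->G->R->E->L->H->refl->E->L'->D->R'->C->plug->C
Char 6 ('B'): step: R->4, L=1; B->plug->B->R->C->L->C->refl->G->L'->G->R'->A->plug->A
Char 7 ('C'): step: R->5, L=1; C->plug->C->R->H->L->D->refl->B->L'->F->R'->H->plug->H
Char 8 ('F'): step: R->6, L=1; F->plug->F->R->H->L->D->refl->B->L'->F->R'->C->plug->C
Final: ciphertext=GBGDCAHC, RIGHT=6, LEFT=1

Answer: GBGDCAHC 6 1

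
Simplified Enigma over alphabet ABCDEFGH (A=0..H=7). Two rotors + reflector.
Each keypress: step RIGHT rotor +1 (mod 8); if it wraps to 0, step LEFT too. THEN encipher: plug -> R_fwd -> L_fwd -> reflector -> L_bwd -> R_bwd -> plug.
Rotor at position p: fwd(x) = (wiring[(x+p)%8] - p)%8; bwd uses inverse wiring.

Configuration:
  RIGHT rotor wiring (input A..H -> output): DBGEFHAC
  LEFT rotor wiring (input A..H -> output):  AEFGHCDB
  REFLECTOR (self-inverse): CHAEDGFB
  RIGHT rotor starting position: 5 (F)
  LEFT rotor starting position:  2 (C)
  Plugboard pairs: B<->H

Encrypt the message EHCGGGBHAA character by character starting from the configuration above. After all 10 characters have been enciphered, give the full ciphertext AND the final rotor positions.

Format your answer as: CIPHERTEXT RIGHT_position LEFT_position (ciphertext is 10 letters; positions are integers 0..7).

Char 1 ('E'): step: R->6, L=2; E->plug->E->R->A->L->D->refl->E->L'->B->R'->H->plug->B
Char 2 ('H'): step: R->7, L=2; H->plug->B->R->E->L->B->refl->H->L'->F->R'->E->plug->E
Char 3 ('C'): step: R->0, L->3 (L advanced); C->plug->C->R->G->L->B->refl->H->L'->C->R'->H->plug->B
Char 4 ('G'): step: R->1, L=3; G->plug->G->R->B->L->E->refl->D->L'->A->R'->A->plug->A
Char 5 ('G'): step: R->2, L=3; G->plug->G->R->B->L->E->refl->D->L'->A->R'->F->plug->F
Char 6 ('G'): step: R->3, L=3; G->plug->G->R->G->L->B->refl->H->L'->C->R'->B->plug->H
Char 7 ('B'): step: R->4, L=3; B->plug->H->R->A->L->D->refl->E->L'->B->R'->A->plug->A
Char 8 ('H'): step: R->5, L=3; H->plug->B->R->D->L->A->refl->C->L'->H->R'->G->plug->G
Char 9 ('A'): step: R->6, L=3; A->plug->A->R->C->L->H->refl->B->L'->G->R'->F->plug->F
Char 10 ('A'): step: R->7, L=3; A->plug->A->R->D->L->A->refl->C->L'->H->R'->D->plug->D
Final: ciphertext=BEBAFHAGFD, RIGHT=7, LEFT=3

Answer: BEBAFHAGFD 7 3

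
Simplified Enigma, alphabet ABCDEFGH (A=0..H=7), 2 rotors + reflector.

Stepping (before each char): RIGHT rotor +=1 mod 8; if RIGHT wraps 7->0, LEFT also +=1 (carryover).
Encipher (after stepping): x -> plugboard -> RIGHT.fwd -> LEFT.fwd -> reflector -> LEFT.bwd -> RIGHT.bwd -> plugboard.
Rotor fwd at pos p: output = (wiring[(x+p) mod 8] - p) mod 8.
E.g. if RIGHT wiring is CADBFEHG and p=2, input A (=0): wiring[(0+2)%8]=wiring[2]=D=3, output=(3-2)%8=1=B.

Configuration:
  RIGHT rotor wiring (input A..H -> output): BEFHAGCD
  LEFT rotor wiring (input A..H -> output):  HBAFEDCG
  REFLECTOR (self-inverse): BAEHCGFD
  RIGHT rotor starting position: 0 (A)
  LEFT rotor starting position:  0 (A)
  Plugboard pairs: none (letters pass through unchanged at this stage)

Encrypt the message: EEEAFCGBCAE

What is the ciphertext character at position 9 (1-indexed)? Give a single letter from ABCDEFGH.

Char 1 ('E'): step: R->1, L=0; E->plug->E->R->F->L->D->refl->H->L'->A->R'->H->plug->H
Char 2 ('E'): step: R->2, L=0; E->plug->E->R->A->L->H->refl->D->L'->F->R'->B->plug->B
Char 3 ('E'): step: R->3, L=0; E->plug->E->R->A->L->H->refl->D->L'->F->R'->B->plug->B
Char 4 ('A'): step: R->4, L=0; A->plug->A->R->E->L->E->refl->C->L'->G->R'->C->plug->C
Char 5 ('F'): step: R->5, L=0; F->plug->F->R->A->L->H->refl->D->L'->F->R'->B->plug->B
Char 6 ('C'): step: R->6, L=0; C->plug->C->R->D->L->F->refl->G->L'->H->R'->E->plug->E
Char 7 ('G'): step: R->7, L=0; G->plug->G->R->H->L->G->refl->F->L'->D->R'->H->plug->H
Char 8 ('B'): step: R->0, L->1 (L advanced); B->plug->B->R->E->L->C->refl->E->L'->C->R'->G->plug->G
Char 9 ('C'): step: R->1, L=1; C->plug->C->R->G->L->F->refl->G->L'->H->R'->D->plug->D

D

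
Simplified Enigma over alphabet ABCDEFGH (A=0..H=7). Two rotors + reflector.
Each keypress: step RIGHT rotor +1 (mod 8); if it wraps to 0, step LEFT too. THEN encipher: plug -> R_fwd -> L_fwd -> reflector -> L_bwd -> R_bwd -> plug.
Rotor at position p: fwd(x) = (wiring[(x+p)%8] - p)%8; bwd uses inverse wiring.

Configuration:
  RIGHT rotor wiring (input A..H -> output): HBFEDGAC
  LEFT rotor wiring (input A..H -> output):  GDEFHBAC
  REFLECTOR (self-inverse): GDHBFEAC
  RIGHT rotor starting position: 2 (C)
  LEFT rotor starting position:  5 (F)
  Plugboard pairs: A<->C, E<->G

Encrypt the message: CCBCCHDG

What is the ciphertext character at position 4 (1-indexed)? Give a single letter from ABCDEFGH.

Char 1 ('C'): step: R->3, L=5; C->plug->A->R->B->L->D->refl->B->L'->D->R'->C->plug->A
Char 2 ('C'): step: R->4, L=5; C->plug->A->R->H->L->C->refl->H->L'->F->R'->F->plug->F
Char 3 ('B'): step: R->5, L=5; B->plug->B->R->D->L->B->refl->D->L'->B->R'->A->plug->C
Char 4 ('C'): step: R->6, L=5; C->plug->A->R->C->L->F->refl->E->L'->A->R'->H->plug->H

H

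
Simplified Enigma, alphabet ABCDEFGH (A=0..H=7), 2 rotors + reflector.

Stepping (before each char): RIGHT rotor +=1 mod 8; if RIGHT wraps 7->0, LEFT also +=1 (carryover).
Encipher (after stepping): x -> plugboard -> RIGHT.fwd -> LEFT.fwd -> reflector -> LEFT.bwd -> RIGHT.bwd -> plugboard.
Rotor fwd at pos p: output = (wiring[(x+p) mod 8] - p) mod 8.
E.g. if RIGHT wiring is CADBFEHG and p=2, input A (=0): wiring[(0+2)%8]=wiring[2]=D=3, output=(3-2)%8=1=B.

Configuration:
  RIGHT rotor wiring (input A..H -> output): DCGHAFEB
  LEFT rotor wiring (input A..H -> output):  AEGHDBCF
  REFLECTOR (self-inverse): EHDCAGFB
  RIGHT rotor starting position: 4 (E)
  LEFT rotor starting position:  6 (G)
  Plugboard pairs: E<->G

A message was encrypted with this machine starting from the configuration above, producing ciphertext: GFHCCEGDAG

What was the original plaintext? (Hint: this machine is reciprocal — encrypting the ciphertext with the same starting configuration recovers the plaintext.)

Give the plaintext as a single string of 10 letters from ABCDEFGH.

Char 1 ('G'): step: R->5, L=6; G->plug->E->R->F->L->B->refl->H->L'->B->R'->F->plug->F
Char 2 ('F'): step: R->6, L=6; F->plug->F->R->B->L->H->refl->B->L'->F->R'->C->plug->C
Char 3 ('H'): step: R->7, L=6; H->plug->H->R->F->L->B->refl->H->L'->B->R'->F->plug->F
Char 4 ('C'): step: R->0, L->7 (L advanced); C->plug->C->R->G->L->C->refl->D->L'->H->R'->D->plug->D
Char 5 ('C'): step: R->1, L=7; C->plug->C->R->G->L->C->refl->D->L'->H->R'->D->plug->D
Char 6 ('E'): step: R->2, L=7; E->plug->G->R->B->L->B->refl->H->L'->D->R'->D->plug->D
Char 7 ('G'): step: R->3, L=7; G->plug->E->R->G->L->C->refl->D->L'->H->R'->G->plug->E
Char 8 ('D'): step: R->4, L=7; D->plug->D->R->F->L->E->refl->A->L'->E->R'->A->plug->A
Char 9 ('A'): step: R->5, L=7; A->plug->A->R->A->L->G->refl->F->L'->C->R'->G->plug->E
Char 10 ('G'): step: R->6, L=7; G->plug->E->R->A->L->G->refl->F->L'->C->R'->G->plug->E

Answer: FCFDDDEAEE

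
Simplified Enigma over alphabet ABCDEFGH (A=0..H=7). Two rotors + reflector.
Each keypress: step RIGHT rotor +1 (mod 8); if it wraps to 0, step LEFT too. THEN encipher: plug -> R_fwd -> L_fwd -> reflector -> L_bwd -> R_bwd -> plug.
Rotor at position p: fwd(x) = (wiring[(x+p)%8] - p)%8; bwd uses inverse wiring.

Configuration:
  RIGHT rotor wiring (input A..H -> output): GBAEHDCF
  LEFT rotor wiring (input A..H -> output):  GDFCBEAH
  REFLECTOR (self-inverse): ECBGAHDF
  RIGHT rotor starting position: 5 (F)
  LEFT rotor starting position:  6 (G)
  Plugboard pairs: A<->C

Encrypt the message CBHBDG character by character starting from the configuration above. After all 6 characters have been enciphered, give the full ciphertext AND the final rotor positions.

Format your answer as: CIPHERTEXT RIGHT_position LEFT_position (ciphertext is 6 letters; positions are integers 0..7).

Char 1 ('C'): step: R->6, L=6; C->plug->A->R->E->L->H->refl->F->L'->D->R'->D->plug->D
Char 2 ('B'): step: R->7, L=6; B->plug->B->R->H->L->G->refl->D->L'->G->R'->A->plug->C
Char 3 ('H'): step: R->0, L->7 (L advanced); H->plug->H->R->F->L->C->refl->B->L'->H->R'->E->plug->E
Char 4 ('B'): step: R->1, L=7; B->plug->B->R->H->L->B->refl->C->L'->F->R'->H->plug->H
Char 5 ('D'): step: R->2, L=7; D->plug->D->R->B->L->H->refl->F->L'->G->R'->A->plug->C
Char 6 ('G'): step: R->3, L=7; G->plug->G->R->G->L->F->refl->H->L'->B->R'->A->plug->C
Final: ciphertext=DCEHCC, RIGHT=3, LEFT=7

Answer: DCEHCC 3 7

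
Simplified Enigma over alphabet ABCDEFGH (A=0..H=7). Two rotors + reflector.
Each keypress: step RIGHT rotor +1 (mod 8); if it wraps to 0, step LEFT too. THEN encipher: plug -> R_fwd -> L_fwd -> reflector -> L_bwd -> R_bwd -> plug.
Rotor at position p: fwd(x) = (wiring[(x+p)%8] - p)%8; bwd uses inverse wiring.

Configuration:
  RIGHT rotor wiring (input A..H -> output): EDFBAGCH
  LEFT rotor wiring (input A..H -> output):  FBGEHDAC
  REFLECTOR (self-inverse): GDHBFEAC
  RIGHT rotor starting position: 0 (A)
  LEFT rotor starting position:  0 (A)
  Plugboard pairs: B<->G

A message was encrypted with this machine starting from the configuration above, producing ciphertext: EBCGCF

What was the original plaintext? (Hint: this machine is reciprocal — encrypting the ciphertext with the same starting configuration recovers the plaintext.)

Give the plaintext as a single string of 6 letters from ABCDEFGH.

Char 1 ('E'): step: R->1, L=0; E->plug->E->R->F->L->D->refl->B->L'->B->R'->F->plug->F
Char 2 ('B'): step: R->2, L=0; B->plug->G->R->C->L->G->refl->A->L'->G->R'->C->plug->C
Char 3 ('C'): step: R->3, L=0; C->plug->C->R->D->L->E->refl->F->L'->A->R'->G->plug->B
Char 4 ('G'): step: R->4, L=0; G->plug->B->R->C->L->G->refl->A->L'->G->R'->C->plug->C
Char 5 ('C'): step: R->5, L=0; C->plug->C->R->C->L->G->refl->A->L'->G->R'->E->plug->E
Char 6 ('F'): step: R->6, L=0; F->plug->F->R->D->L->E->refl->F->L'->A->R'->H->plug->H

Answer: FCBCEH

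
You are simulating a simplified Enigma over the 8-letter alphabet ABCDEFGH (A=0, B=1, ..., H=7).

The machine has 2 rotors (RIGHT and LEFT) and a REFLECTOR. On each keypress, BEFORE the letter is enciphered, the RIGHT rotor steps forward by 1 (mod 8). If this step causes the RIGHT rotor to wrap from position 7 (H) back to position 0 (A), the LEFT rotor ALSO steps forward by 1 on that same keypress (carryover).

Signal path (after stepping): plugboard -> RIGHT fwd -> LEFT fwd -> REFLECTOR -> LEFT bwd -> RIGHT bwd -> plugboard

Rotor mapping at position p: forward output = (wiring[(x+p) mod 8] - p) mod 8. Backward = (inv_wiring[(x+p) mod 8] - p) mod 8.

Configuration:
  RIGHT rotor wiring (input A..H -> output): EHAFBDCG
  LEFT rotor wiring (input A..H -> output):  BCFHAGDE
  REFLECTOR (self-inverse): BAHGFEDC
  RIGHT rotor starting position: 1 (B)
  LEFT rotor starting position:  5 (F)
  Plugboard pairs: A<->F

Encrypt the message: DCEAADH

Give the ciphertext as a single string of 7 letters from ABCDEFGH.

Answer: CHFHDFF

Derivation:
Char 1 ('D'): step: R->2, L=5; D->plug->D->R->B->L->G->refl->D->L'->H->R'->C->plug->C
Char 2 ('C'): step: R->3, L=5; C->plug->C->R->A->L->B->refl->A->L'->F->R'->H->plug->H
Char 3 ('E'): step: R->4, L=5; E->plug->E->R->A->L->B->refl->A->L'->F->R'->A->plug->F
Char 4 ('A'): step: R->5, L=5; A->plug->F->R->D->L->E->refl->F->L'->E->R'->H->plug->H
Char 5 ('A'): step: R->6, L=5; A->plug->F->R->H->L->D->refl->G->L'->B->R'->D->plug->D
Char 6 ('D'): step: R->7, L=5; D->plug->D->R->B->L->G->refl->D->L'->H->R'->A->plug->F
Char 7 ('H'): step: R->0, L->6 (L advanced); H->plug->H->R->G->L->C->refl->H->L'->E->R'->A->plug->F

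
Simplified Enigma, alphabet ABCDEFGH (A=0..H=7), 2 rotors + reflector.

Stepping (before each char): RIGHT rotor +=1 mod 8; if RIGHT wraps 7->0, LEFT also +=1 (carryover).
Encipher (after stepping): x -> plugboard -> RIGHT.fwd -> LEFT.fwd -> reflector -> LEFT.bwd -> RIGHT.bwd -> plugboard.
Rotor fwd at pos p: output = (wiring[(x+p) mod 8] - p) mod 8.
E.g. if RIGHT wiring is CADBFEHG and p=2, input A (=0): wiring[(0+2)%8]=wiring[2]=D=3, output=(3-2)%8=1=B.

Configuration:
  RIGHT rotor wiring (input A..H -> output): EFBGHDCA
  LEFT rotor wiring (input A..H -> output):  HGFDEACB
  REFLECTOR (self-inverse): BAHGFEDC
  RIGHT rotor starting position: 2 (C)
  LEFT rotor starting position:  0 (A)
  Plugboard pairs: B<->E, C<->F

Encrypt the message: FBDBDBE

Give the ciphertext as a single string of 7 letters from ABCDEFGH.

Answer: HFEGGCC

Derivation:
Char 1 ('F'): step: R->3, L=0; F->plug->C->R->A->L->H->refl->C->L'->G->R'->H->plug->H
Char 2 ('B'): step: R->4, L=0; B->plug->E->R->A->L->H->refl->C->L'->G->R'->C->plug->F
Char 3 ('D'): step: R->5, L=0; D->plug->D->R->H->L->B->refl->A->L'->F->R'->B->plug->E
Char 4 ('B'): step: R->6, L=0; B->plug->E->R->D->L->D->refl->G->L'->B->R'->G->plug->G
Char 5 ('D'): step: R->7, L=0; D->plug->D->R->C->L->F->refl->E->L'->E->R'->G->plug->G
Char 6 ('B'): step: R->0, L->1 (L advanced); B->plug->E->R->H->L->G->refl->D->L'->D->R'->F->plug->C
Char 7 ('E'): step: R->1, L=1; E->plug->B->R->A->L->F->refl->E->L'->B->R'->F->plug->C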